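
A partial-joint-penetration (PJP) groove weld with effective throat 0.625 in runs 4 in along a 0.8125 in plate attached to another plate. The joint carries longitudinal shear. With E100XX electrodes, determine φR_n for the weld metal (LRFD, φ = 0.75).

φR_n ≈ 112 kip

E100XX → F_EXX = 100 ksi.
Effective throat (given) t_e = 0.625 in.
A_we = 0.625 × 4 = 2.5 in².
F_nw = 0.6 F_EXX = 60 ksi.
φR_n = 0.75 × 60 × 2.5 = 112.5 kip.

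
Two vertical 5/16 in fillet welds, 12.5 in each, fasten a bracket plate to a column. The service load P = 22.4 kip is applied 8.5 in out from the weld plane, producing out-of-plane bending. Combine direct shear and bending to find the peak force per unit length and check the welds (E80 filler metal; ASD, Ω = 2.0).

E80XX → F_EXX = 80 ksi.
L_w = 2 × 12.5 = 25 in; section modulus (unit throat) S = 2 × L²/6 = 52.08 in².
Direct shear f_v = P/L_w = 22.4/25 = 0.896 kip/in.
Moment M = P × e = 22.4 × 8.5 = 190.4 kip·in; bending f_b = M/S = 3.656 kip/in.
f_max = √(f_v² + f_b²) = √(0.896² + 3.656²) = 3.764 kip/in.
r_n/Ω = (1/2.0) × 0.6 × 80 × (0.707 × 0.3125) = 5.302 kip/in → adequate.

f_max ≈ 3.76 kip/in; adequate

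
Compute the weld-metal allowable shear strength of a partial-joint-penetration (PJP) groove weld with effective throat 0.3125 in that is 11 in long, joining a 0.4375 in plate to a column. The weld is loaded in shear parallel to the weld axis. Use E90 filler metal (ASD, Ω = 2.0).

R_n/Ω ≈ 92.8 kip

E90XX → F_EXX = 90 ksi.
Effective throat (given) t_e = 0.3125 in.
A_we = 0.3125 × 11 = 3.438 in².
F_nw = 0.6 F_EXX = 54 ksi.
R_n/Ω = (54 × 3.438) / 2.0 = 92.81 kip.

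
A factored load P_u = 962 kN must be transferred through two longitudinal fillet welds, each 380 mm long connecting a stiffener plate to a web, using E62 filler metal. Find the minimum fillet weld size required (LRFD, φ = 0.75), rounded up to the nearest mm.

E62XX → F_EXX = 620 MPa.
Total weld length L = 760 mm.
Required throat t_e = P_u / (φ × 0.6 F_EXX × L) = 962 / (0.75 × 0.6 × 620 × 760 × 10⁻³) = 4.537 mm.
Required leg w = t_e / 0.707 = 6.417 mm → use 7 mm.

w = 7 mm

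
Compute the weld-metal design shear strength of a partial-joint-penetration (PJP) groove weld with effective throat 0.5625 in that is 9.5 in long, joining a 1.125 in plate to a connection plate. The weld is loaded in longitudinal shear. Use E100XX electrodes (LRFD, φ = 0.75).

E100XX → F_EXX = 100 ksi.
Effective throat (given) t_e = 0.5625 in.
A_we = 0.5625 × 9.5 = 5.344 in².
F_nw = 0.6 F_EXX = 60 ksi.
φR_n = 0.75 × 60 × 5.344 = 240.5 kips.

φR_n ≈ 240 kips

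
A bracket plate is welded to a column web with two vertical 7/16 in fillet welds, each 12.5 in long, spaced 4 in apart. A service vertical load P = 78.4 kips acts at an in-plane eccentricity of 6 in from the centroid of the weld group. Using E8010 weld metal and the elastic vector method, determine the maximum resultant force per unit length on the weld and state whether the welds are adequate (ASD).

f_max ≈ 8.74 kip/in; NOT adequate

E80XX → F_EXX = 80 ksi.
Total weld length L_w = 25 in. Treat welds as unit-width lines.
Polar moment about centroid: J = 2[d³/12 + d(b/2)²] = 2[12.5³/12 + 12.5×2²] = 425.5 in³.
Direct shear f_v = P/L_w = 78.4 / 25 = 3.136 kip/in (vertical).
Torsion M = P·e = 78.4 × 6 = 470.4 kip·in.
Critical point at (x, y) = (2, 6.25) from centroid. f_tx = M·y/J = 6.909 kip/in; f_ty = M·x/J = 2.211 kip/in.
Resultant f_max = √[f_tx² + (f_v + f_ty)²] = √[6.909² + (3.136 + 2.211)²] = 8.737 kip/in.
Capacity per unit length: r_n/Ω = (1/2.0) × 0.6 × 80 × (0.707 × 0.4375) = 7.423 kip/in.
8.737 > 7.423 → NOT adequate.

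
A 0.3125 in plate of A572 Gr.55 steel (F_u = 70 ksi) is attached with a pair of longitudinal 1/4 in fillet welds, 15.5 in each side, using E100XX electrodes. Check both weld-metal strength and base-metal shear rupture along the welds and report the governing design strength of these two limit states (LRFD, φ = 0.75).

E100XX → F_EXX = 100 ksi.
t_e = 0.707 × 0.25 = 0.1767 in; L = 31 in.
Weld metal: φR_n = 0.75 × 0.6 × 100 × 0.1767 × 31 = 246.6 kip.
Base metal (shear rupture): φR_n = 0.75 × 0.6 × 70 × 0.3125 × 31 = 305.2 kip.
Governing: weld metal.

φR_n ≈ 247 kip (weld metal governs)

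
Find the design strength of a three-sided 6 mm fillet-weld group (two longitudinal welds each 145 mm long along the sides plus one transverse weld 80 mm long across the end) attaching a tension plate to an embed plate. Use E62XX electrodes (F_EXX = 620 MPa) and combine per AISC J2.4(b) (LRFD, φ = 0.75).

t_e = 0.707 × 6 = 4.242 mm.
R_nwl = 0.6 × 620 × 4.242 × 290 × 10⁻³ = 457.6 kN (longitudinal, 2 welds).
R_nwt = 0.6 × 620 × 4.242 × 80 × 10⁻³ = 126.2 kN (transverse, base value).
(i) R_nwl + R_nwt = 583.9 kN; (ii) 0.85 R_nwl + 1.5 R_nwt = 578.3 kN.
R_n = max = 583.9 kN [governs: (i)]; φR_n = 437.9 kN.

φR_n ≈ 438 kN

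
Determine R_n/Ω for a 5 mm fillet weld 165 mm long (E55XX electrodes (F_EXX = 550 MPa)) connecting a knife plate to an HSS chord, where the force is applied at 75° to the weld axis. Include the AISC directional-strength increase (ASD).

t_e = 0.707 × 5 = 3.535 mm; A_we = 3.535 × 165 = 583.3 mm².
Directional factor: 1.0 + 0.5 sin^1.5(75°) = 1.475.
F_nw = 0.6 × 550 × 1.475 = 486.6 MPa.
R_n/Ω = (486.6 × 583.3) / 2.0 × 10⁻³ = 141.9 kN.

R_n/Ω ≈ 142 kN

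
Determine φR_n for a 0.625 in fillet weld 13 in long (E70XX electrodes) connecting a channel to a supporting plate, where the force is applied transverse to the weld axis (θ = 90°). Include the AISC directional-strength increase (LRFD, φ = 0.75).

E70XX → F_EXX = 70 ksi.
t_e = 0.707 × 0.625 = 0.4419 in; A_we = 0.4419 × 13 = 5.744 in².
Directional factor: 1.0 + 0.5 sin^1.5(90°) = 1.5.
F_nw = 0.6 × 70 × 1.5 = 63 ksi.
φR_n = 0.75 × 63 × 5.744 = 271.4 kips.

φR_n ≈ 271 kips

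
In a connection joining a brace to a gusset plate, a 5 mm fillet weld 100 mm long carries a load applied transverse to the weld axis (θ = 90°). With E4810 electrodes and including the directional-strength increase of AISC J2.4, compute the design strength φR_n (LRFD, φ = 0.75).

φR_n ≈ 115 kN

E48XX → F_EXX = 480 MPa.
t_e = 0.707 × 5 = 3.535 mm; A_we = 3.535 × 100 = 353.5 mm².
Directional factor: 1.0 + 0.5 sin^1.5(90°) = 1.5.
F_nw = 0.6 × 480 × 1.5 = 432 MPa.
φR_n = 0.75 × 432 × 353.5 × 10⁻³ = 114.5 kN.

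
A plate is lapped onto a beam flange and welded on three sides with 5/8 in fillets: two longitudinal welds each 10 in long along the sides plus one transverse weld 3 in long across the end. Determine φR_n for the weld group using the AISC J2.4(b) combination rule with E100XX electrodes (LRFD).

E100XX → F_EXX = 100 ksi.
t_e = 0.707 × 0.625 = 0.4419 in.
R_nwl = 0.6 × 100 × 0.4419 × 20 = 530.2 kips (longitudinal, 2 welds).
R_nwt = 0.6 × 100 × 0.4419 × 3 = 79.54 kips (transverse, base value).
(i) R_nwl + R_nwt = 609.8 kips; (ii) 0.85 R_nwl + 1.5 R_nwt = 570 kips.
R_n = max = 609.8 kips [governs: (i)]; φR_n = 457.3 kips.

φR_n ≈ 457 kips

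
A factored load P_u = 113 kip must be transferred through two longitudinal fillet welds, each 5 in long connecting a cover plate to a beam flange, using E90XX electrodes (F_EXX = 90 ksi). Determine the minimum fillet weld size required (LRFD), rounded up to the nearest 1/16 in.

Total weld length L = 10 in.
Required throat t_e = P_u / (φ × 0.6 F_EXX × L) = 113 / (0.75 × 0.6 × 90 × 10) = 0.279 in.
Required leg w = t_e / 0.707 = 0.3946 in → use 7/16 in.

w = 7/16 in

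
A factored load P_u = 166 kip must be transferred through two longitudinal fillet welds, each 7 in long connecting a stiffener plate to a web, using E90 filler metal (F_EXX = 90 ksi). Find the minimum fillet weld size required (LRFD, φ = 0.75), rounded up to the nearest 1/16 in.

Total weld length L = 14 in.
Required throat t_e = P_u / (φ × 0.6 F_EXX × L) = 166 / (0.75 × 0.6 × 90 × 14) = 0.2928 in.
Required leg w = t_e / 0.707 = 0.4141 in → use 7/16 in.

w = 7/16 in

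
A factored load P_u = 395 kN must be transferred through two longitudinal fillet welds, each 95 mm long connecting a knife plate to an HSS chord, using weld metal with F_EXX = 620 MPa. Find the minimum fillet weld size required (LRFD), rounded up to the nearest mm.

Total weld length L = 190 mm.
Required throat t_e = P_u / (φ × 0.6 F_EXX × L) = 395 / (0.75 × 0.6 × 620 × 190 × 10⁻³) = 7.451 mm.
Required leg w = t_e / 0.707 = 10.54 mm → use 11 mm.

w = 11 mm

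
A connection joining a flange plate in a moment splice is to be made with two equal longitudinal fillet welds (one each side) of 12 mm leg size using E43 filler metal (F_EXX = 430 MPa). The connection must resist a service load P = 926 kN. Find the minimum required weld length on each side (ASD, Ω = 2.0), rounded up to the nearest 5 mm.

Throat t_e = 0.707 × 12 = 8.484 mm.
r_n/Ω = (0.6 × 430 × 8.484) / 2.0 = 1094 N/mm = 1.094 kN/mm.
L_req = P / (r_n/Ω) = 926 / 1.094 = 846.1 mm total.
Per side: 846.1 / 2 = 423 mm.
Round up → use L = 425 mm on each side.

L = 425 mm on each side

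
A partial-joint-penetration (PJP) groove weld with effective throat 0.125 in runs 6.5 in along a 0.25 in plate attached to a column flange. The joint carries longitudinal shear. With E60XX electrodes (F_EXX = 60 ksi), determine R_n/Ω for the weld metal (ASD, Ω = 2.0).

R_n/Ω ≈ 14.6 kip

Effective throat (given) t_e = 0.125 in.
A_we = 0.125 × 6.5 = 0.8125 in².
F_nw = 0.6 F_EXX = 36 ksi.
R_n/Ω = (36 × 0.8125) / 2.0 = 14.62 kip.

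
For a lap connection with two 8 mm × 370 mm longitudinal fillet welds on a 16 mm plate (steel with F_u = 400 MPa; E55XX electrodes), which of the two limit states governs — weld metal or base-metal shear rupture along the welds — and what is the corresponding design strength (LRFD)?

φR_n ≈ 1040 kN (weld metal governs)

E55XX → F_EXX = 550 MPa.
t_e = 0.707 × 8 = 5.656 mm; L = 740 mm.
Weld metal: φR_n = 0.75 × 0.6 × 550 × 5.656 × 740 × 10⁻³ = 1036 kN.
Base metal (shear rupture): φR_n = 0.75 × 0.6 × 400 × 16 × 740 × 10⁻³ = 2131 kN.
Governing: weld metal.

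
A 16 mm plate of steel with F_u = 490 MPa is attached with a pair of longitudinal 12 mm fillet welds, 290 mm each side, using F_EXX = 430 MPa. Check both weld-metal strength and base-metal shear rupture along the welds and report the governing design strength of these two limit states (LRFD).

φR_n ≈ 952 kN (weld metal governs)

t_e = 0.707 × 12 = 8.484 mm; L = 580 mm.
Weld metal: φR_n = 0.75 × 0.6 × 430 × 8.484 × 580 × 10⁻³ = 952.2 kN.
Base metal (shear rupture): φR_n = 0.75 × 0.6 × 490 × 16 × 580 × 10⁻³ = 2046 kN.
Governing: weld metal.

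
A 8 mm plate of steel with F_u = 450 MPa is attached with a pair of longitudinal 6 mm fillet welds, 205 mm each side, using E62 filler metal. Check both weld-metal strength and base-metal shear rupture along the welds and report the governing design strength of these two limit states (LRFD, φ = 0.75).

E62XX → F_EXX = 620 MPa.
t_e = 0.707 × 6 = 4.242 mm; L = 410 mm.
Weld metal: φR_n = 0.75 × 0.6 × 620 × 4.242 × 410 × 10⁻³ = 485.2 kN.
Base metal (shear rupture): φR_n = 0.75 × 0.6 × 450 × 8 × 410 × 10⁻³ = 664.2 kN.
Governing: weld metal.

φR_n ≈ 485 kN (weld metal governs)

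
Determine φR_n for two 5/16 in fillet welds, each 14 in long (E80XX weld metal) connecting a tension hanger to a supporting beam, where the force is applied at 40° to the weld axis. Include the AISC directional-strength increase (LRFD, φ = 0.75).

E80XX → F_EXX = 80 ksi.
t_e = 0.707 × 0.3125 = 0.2209 in; A_we = 0.2209 × 28 = 6.186 in².
Directional factor: 1.0 + 0.5 sin^1.5(40°) = 1.258.
F_nw = 0.6 × 80 × 1.258 = 60.37 ksi.
φR_n = 0.75 × 60.37 × 6.186 = 280.1 kips.

φR_n ≈ 280 kips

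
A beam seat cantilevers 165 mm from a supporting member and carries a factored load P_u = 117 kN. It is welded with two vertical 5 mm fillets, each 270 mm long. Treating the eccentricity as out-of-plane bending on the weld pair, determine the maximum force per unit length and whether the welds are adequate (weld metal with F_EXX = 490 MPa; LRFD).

f_max ≈ 823 N/mm; NOT adequate

L_w = 2 × 270 = 540 mm; section modulus (unit throat) S = 2 × L²/6 = 24300 mm².
Direct shear f_v = P/L_w = 117×10³/540 = 216.7 N/mm.
Moment M = P × e = 117×10³ × 165 = 19305000 N·mm; bending f_b = M/S = 794.4 N/mm.
f_max = √(f_v² + f_b²) = √(216.7² + 794.4²) = 823.5 N/mm.
φr_n = 0.75 × 0.6 × 490 × (0.707 × 5) = 779.5 N/mm → NOT adequate.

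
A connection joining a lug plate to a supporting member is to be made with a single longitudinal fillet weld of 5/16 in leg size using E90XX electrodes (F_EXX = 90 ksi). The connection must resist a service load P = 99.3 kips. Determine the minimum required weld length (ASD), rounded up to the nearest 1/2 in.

Throat t_e = 0.707 × 0.3125 = 0.2209 in.
r_n/Ω = (0.6 × 90 × 0.2209) / 2.0 = 5.965 kip/in.
L_req = P / (r_n/Ω) = 99.3 / 5.965 = 16.65 in total.
Round up → use L = 17 in.

L = 17 in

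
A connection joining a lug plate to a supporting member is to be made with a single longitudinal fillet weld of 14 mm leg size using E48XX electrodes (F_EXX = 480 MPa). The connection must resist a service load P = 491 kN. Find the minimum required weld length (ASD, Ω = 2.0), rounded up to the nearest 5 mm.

Throat t_e = 0.707 × 14 = 9.898 mm.
r_n/Ω = (0.6 × 480 × 9.898) / 2.0 = 1425 N/mm = 1.425 kN/mm.
L_req = P / (r_n/Ω) = 491 / 1.425 = 344.5 mm total.
Round up → use L = 345 mm.

L = 345 mm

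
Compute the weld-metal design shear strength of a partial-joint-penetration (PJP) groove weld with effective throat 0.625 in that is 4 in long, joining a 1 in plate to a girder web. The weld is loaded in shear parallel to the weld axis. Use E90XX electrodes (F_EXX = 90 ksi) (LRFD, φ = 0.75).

φR_n ≈ 101 kips

Effective throat (given) t_e = 0.625 in.
A_we = 0.625 × 4 = 2.5 in².
F_nw = 0.6 F_EXX = 54 ksi.
φR_n = 0.75 × 54 × 2.5 = 101.2 kips.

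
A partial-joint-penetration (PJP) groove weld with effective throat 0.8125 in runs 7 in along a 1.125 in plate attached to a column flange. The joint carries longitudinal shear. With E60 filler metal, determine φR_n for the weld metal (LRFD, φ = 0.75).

φR_n ≈ 154 kip

E60XX → F_EXX = 60 ksi.
Effective throat (given) t_e = 0.8125 in.
A_we = 0.8125 × 7 = 5.688 in².
F_nw = 0.6 F_EXX = 36 ksi.
φR_n = 0.75 × 36 × 5.688 = 153.6 kip.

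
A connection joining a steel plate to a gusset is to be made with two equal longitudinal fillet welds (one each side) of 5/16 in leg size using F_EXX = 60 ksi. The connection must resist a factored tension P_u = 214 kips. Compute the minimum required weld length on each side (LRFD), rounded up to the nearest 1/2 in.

Throat t_e = 0.707 × 0.3125 = 0.2209 in.
φr_n = 0.75 × 0.6 × 60 × 0.2209 = 5.965 kips/in.
L_req = P_u / φr_n = 214 / 5.965 = 35.87 in total.
Per side: 35.87 / 2 = 17.94 in.
Round up → use L = 18 in on each side.

L = 18 in on each side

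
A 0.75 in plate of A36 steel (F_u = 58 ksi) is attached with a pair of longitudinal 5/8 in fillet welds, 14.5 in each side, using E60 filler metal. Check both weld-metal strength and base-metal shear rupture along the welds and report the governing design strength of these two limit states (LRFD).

φR_n ≈ 346 kip (weld metal governs)

E60XX → F_EXX = 60 ksi.
t_e = 0.707 × 0.625 = 0.4419 in; L = 29 in.
Weld metal: φR_n = 0.75 × 0.6 × 60 × 0.4419 × 29 = 346 kip.
Base metal (shear rupture): φR_n = 0.75 × 0.6 × 58 × 0.75 × 29 = 567.7 kip.
Governing: weld metal.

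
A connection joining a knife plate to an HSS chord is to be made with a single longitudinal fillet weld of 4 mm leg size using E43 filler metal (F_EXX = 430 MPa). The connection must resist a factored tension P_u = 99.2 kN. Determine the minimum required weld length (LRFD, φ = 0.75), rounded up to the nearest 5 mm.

Throat t_e = 0.707 × 4 = 2.828 mm.
φr_n = 0.75 × 0.6 × 430 × 2.828 × 10⁻³ = 0.5472 kN/mm.
L_req = P_u / φr_n = 99.2 / 0.5472 = 181.3 mm total.
Round up → use L = 185 mm.

L = 185 mm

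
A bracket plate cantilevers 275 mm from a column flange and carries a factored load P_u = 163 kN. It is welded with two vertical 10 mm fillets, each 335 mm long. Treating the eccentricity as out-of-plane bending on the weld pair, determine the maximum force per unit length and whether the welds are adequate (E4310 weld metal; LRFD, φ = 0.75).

E43XX → F_EXX = 430 MPa.
L_w = 2 × 335 = 670 mm; section modulus (unit throat) S = 2 × L²/6 = 37410 mm².
Direct shear f_v = P/L_w = 163×10³/670 = 243.3 N/mm.
Moment M = P × e = 163×10³ × 275 = 44825000 N·mm; bending f_b = M/S = 1198 N/mm.
f_max = √(f_v² + f_b²) = √(243.3² + 1198²) = 1223 N/mm.
φr_n = 0.75 × 0.6 × 430 × (0.707 × 10) = 1368 N/mm → adequate.

f_max ≈ 1220 N/mm; adequate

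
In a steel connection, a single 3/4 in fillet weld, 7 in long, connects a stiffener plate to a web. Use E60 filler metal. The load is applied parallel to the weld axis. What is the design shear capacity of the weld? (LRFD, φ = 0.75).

φR_n ≈ 100 kips

E60XX → F_EXX = 60 ksi.
Effective throat t_e = 0.707 × 0.75 = 0.5302 in.
Total length L = 7 in; A_we = 0.5302 × 7 = 3.712 in².
F_nw = 0.6 F_EXX = 0.6 × 60 = 36 ksi.
φR_n = 0.75 × 36 × 3.712 = 100.2 kips.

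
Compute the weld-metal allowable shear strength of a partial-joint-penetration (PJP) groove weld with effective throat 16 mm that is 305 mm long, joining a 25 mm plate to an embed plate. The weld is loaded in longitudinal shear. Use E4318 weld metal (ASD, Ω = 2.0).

R_n/Ω ≈ 630 kN

E43XX → F_EXX = 430 MPa.
Effective throat (given) t_e = 16 mm.
A_we = 16 × 305 = 4880 mm².
F_nw = 0.6 F_EXX = 258 MPa.
R_n/Ω = (258 × 4880) / 2.0 × 10⁻³ = 629.5 kN.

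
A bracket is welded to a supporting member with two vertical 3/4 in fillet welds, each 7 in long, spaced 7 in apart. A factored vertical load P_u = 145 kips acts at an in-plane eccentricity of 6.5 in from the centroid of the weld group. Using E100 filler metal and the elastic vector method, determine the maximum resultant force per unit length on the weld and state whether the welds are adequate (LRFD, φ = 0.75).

E100XX → F_EXX = 100 ksi.
Total weld length L_w = 14 in. Treat welds as unit-width lines.
Polar moment about centroid: J = 2[d³/12 + d(b/2)²] = 2[7³/12 + 7×3.5²] = 228.7 in³.
Direct shear f_v = P/L_w = 145 / 14 = 10.36 kip/in (vertical).
Torsion M = P·e = 145 × 6.5 = 942.5 kip·in.
Critical point at (x, y) = (3.5, 3.5) from centroid. f_tx = M·y/J = 14.43 kip/in; f_ty = M·x/J = 14.43 kip/in.
Resultant f_max = √[f_tx² + (f_v + f_ty)²] = √[14.43² + (10.36 + 14.43)²] = 28.68 kip/in.
Capacity per unit length: φr_n = 0.75 × 0.6 × 100 × (0.707 × 0.75) = 23.86 kip/in.
28.68 > 23.86 → NOT adequate.

f_max ≈ 28.7 kip/in; NOT adequate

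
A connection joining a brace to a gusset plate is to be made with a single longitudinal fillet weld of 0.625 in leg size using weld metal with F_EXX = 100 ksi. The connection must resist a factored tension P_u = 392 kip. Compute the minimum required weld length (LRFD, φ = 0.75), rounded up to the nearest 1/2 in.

L = 20 in

Throat t_e = 0.707 × 0.625 = 0.4419 in.
φr_n = 0.75 × 0.6 × 100 × 0.4419 = 19.88 kip/in.
L_req = P_u / φr_n = 392 / 19.88 = 19.71 in total.
Round up → use L = 20 in.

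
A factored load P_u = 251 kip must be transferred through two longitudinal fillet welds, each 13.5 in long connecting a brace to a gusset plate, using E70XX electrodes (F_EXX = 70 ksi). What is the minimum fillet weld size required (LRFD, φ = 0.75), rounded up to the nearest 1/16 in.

w = 7/16 in

Total weld length L = 27 in.
Required throat t_e = P_u / (φ × 0.6 F_EXX × L) = 251 / (0.75 × 0.6 × 70 × 27) = 0.2951 in.
Required leg w = t_e / 0.707 = 0.4174 in → use 7/16 in.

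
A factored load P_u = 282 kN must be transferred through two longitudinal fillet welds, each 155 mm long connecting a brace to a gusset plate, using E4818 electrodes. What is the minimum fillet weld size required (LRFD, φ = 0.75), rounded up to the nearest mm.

E48XX → F_EXX = 480 MPa.
Total weld length L = 310 mm.
Required throat t_e = P_u / (φ × 0.6 F_EXX × L) = 282 / (0.75 × 0.6 × 480 × 310 × 10⁻³) = 4.211 mm.
Required leg w = t_e / 0.707 = 5.957 mm → use 6 mm.

w = 6 mm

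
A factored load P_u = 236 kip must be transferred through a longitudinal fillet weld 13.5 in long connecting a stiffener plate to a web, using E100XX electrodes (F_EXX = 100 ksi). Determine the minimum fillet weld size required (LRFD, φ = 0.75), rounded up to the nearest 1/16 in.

Total weld length L = 13.5 in.
Required throat t_e = P_u / (φ × 0.6 F_EXX × L) = 236 / (0.75 × 0.6 × 100 × 13.5) = 0.3885 in.
Required leg w = t_e / 0.707 = 0.5495 in → use 9/16 in.

w = 9/16 in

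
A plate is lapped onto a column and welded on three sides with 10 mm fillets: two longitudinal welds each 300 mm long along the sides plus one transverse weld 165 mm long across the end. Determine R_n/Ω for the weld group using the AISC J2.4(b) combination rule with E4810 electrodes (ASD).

E48XX → F_EXX = 480 MPa.
t_e = 0.707 × 10 = 7.07 mm.
R_nwl = 0.6 × 480 × 7.07 × 600 × 10⁻³ = 1222 kN (longitudinal, 2 welds).
R_nwt = 0.6 × 480 × 7.07 × 165 × 10⁻³ = 336 kN (transverse, base value).
(i) R_nwl + R_nwt = 1558 kN; (ii) 0.85 R_nwl + 1.5 R_nwt = 1542 kN.
R_n = max = 1558 kN [governs: (i)]; R_n/Ω = 778.8 kN.

R_n/Ω ≈ 779 kN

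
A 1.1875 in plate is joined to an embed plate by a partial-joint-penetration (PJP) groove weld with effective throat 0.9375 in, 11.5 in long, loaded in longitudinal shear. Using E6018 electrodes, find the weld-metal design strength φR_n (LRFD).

E60XX → F_EXX = 60 ksi.
Effective throat (given) t_e = 0.9375 in.
A_we = 0.9375 × 11.5 = 10.78 in².
F_nw = 0.6 F_EXX = 36 ksi.
φR_n = 0.75 × 36 × 10.78 = 291.1 kip.

φR_n ≈ 291 kip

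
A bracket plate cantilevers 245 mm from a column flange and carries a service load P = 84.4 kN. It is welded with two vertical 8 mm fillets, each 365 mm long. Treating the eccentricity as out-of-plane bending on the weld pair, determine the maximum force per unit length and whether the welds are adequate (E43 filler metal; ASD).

E43XX → F_EXX = 430 MPa.
L_w = 2 × 365 = 730 mm; section modulus (unit throat) S = 2 × L²/6 = 44410 mm².
Direct shear f_v = P/L_w = 84.4×10³/730 = 115.6 N/mm.
Moment M = P × e = 84.4×10³ × 245 = 20678000 N·mm; bending f_b = M/S = 465.6 N/mm.
f_max = √(f_v² + f_b²) = √(115.6² + 465.6²) = 479.8 N/mm.
r_n/Ω = (1/2.0) × 0.6 × 430 × (0.707 × 8) = 729.6 N/mm → adequate.

f_max ≈ 480 N/mm; adequate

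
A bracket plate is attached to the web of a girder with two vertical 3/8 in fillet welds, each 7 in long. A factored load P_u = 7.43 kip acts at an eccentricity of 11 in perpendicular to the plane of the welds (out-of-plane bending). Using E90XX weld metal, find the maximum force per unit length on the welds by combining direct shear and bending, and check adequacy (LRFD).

E90XX → F_EXX = 90 ksi.
L_w = 2 × 7 = 14 in; section modulus (unit throat) S = 2 × L²/6 = 16.33 in².
Direct shear f_v = P/L_w = 7.43/14 = 0.5307 kip/in.
Moment M = P × e = 7.43 × 11 = 81.73 kip·in; bending f_b = M/S = 5.004 kip/in.
f_max = √(f_v² + f_b²) = √(0.5307² + 5.004²) = 5.032 kip/in.
φr_n = 0.75 × 0.6 × 90 × (0.707 × 0.375) = 10.74 kip/in → adequate.

f_max ≈ 5.03 kip/in; adequate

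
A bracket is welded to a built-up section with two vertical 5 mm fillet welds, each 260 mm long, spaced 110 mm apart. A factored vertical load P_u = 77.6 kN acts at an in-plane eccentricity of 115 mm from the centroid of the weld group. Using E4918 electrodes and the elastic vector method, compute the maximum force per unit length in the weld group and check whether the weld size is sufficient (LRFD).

f_max ≈ 365 N/mm; adequate

E49XX → F_EXX = 490 MPa.
Total weld length L_w = 520 mm. Treat welds as unit-width lines.
Polar moment about centroid: J = 2[d³/12 + d(b/2)²] = 2[260³/12 + 260×55²] = 4502000 mm³.
Direct shear f_v = P/L_w = 77.6×10³ / 520 = 149.2 N/mm (vertical).
Torsion M = P·e = 77.6×10³ × 115 = 8924000 N·mm.
Critical point at (x, y) = (55, 130) from centroid. f_tx = M·y/J = 257.7 N/mm; f_ty = M·x/J = 109 N/mm.
Resultant f_max = √[f_tx² + (f_v + f_ty)²] = √[257.7² + (149.2 + 109)²] = 364.8 N/mm.
Capacity per unit length: φr_n = 0.75 × 0.6 × 490 × (0.707 × 5) = 779.5 N/mm.
364.8 ≤ 779.5 → adequate.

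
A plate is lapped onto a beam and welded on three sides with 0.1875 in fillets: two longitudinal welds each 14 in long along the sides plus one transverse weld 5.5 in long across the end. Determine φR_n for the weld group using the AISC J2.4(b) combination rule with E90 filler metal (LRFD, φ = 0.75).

φR_n ≈ 180 kip

E90XX → F_EXX = 90 ksi.
t_e = 0.707 × 0.1875 = 0.1326 in.
R_nwl = 0.6 × 90 × 0.1326 × 28 = 200.4 kip (longitudinal, 2 welds).
R_nwt = 0.6 × 90 × 0.1326 × 5.5 = 39.37 kip (transverse, base value).
(i) R_nwl + R_nwt = 239.8 kip; (ii) 0.85 R_nwl + 1.5 R_nwt = 229.4 kip.
R_n = max = 239.8 kip [governs: (i)]; φR_n = 179.9 kip.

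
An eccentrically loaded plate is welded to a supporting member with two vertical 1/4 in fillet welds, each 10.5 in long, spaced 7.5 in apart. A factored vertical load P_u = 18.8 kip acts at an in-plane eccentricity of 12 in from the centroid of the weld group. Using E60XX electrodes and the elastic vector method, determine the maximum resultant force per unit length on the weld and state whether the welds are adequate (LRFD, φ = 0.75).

f_max ≈ 3.58 kip/in; adequate

E60XX → F_EXX = 60 ksi.
Total weld length L_w = 21 in. Treat welds as unit-width lines.
Polar moment about centroid: J = 2[d³/12 + d(b/2)²] = 2[10.5³/12 + 10.5×3.75²] = 488.2 in³.
Direct shear f_v = P/L_w = 18.8 / 21 = 0.8952 kip/in (vertical).
Torsion M = P·e = 18.8 × 12 = 225.6 kip·in.
Critical point at (x, y) = (3.75, 5.25) from centroid. f_tx = M·y/J = 2.426 kip/in; f_ty = M·x/J = 1.733 kip/in.
Resultant f_max = √[f_tx² + (f_v + f_ty)²] = √[2.426² + (0.8952 + 1.733)²] = 3.576 kip/in.
Capacity per unit length: φr_n = 0.75 × 0.6 × 60 × (0.707 × 0.25) = 4.772 kip/in.
3.576 ≤ 4.772 → adequate.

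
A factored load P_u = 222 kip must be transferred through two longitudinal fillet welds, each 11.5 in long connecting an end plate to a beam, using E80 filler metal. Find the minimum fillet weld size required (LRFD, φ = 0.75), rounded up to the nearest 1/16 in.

E80XX → F_EXX = 80 ksi.
Total weld length L = 23 in.
Required throat t_e = P_u / (φ × 0.6 F_EXX × L) = 222 / (0.75 × 0.6 × 80 × 23) = 0.2681 in.
Required leg w = t_e / 0.707 = 0.3792 in → use 7/16 in.

w = 7/16 in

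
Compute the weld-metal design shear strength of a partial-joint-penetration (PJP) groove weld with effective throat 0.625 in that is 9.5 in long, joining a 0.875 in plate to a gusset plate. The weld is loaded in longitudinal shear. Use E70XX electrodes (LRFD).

φR_n ≈ 187 kip

E70XX → F_EXX = 70 ksi.
Effective throat (given) t_e = 0.625 in.
A_we = 0.625 × 9.5 = 5.938 in².
F_nw = 0.6 F_EXX = 42 ksi.
φR_n = 0.75 × 42 × 5.938 = 187 kip.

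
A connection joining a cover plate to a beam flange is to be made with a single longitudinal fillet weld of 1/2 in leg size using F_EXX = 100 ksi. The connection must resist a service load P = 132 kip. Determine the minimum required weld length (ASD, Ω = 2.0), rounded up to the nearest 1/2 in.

L = 12.5 in

Throat t_e = 0.707 × 0.5 = 0.3535 in.
r_n/Ω = (0.6 × 100 × 0.3535) / 2.0 = 10.6 kip/in.
L_req = P / (r_n/Ω) = 132 / 10.6 = 12.45 in total.
Round up → use L = 12.5 in.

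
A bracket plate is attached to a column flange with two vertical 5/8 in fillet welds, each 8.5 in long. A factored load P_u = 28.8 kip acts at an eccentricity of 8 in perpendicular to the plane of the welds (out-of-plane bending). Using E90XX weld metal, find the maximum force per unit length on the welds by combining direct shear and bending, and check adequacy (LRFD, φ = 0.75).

f_max ≈ 9.72 kip/in; adequate

E90XX → F_EXX = 90 ksi.
L_w = 2 × 8.5 = 17 in; section modulus (unit throat) S = 2 × L²/6 = 24.08 in².
Direct shear f_v = P/L_w = 28.8/17 = 1.694 kip/in.
Moment M = P × e = 28.8 × 8 = 230.4 kip·in; bending f_b = M/S = 9.567 kip/in.
f_max = √(f_v² + f_b²) = √(1.694² + 9.567²) = 9.716 kip/in.
φr_n = 0.75 × 0.6 × 90 × (0.707 × 0.625) = 17.9 kip/in → adequate.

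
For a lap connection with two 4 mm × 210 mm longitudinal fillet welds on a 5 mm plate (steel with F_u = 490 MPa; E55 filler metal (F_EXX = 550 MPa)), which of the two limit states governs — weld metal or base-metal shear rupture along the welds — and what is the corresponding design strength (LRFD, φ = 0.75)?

φR_n ≈ 294 kN (weld metal governs)

t_e = 0.707 × 4 = 2.828 mm; L = 420 mm.
Weld metal: φR_n = 0.75 × 0.6 × 550 × 2.828 × 420 × 10⁻³ = 294 kN.
Base metal (shear rupture): φR_n = 0.75 × 0.6 × 490 × 5 × 420 × 10⁻³ = 463 kN.
Governing: weld metal.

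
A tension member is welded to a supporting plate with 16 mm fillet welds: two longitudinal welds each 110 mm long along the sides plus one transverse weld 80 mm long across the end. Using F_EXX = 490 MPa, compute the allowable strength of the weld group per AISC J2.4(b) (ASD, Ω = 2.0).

R_n/Ω ≈ 510 kN

t_e = 0.707 × 16 = 11.31 mm.
R_nwl = 0.6 × 490 × 11.31 × 220 × 10⁻³ = 731.7 kN (longitudinal, 2 welds).
R_nwt = 0.6 × 490 × 11.31 × 80 × 10⁻³ = 266.1 kN (transverse, base value).
(i) R_nwl + R_nwt = 997.7 kN; (ii) 0.85 R_nwl + 1.5 R_nwt = 1021 kN.
R_n = max = 1021 kN [governs: (ii)]; R_n/Ω = 510.5 kN.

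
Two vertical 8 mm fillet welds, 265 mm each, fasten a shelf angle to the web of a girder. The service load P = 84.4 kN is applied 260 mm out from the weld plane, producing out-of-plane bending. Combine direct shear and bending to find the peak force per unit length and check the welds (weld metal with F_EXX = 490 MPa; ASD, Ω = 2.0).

L_w = 2 × 265 = 530 mm; section modulus (unit throat) S = 2 × L²/6 = 23410 mm².
Direct shear f_v = P/L_w = 84.4×10³/530 = 159.2 N/mm.
Moment M = P × e = 84.4×10³ × 260 = 21944000 N·mm; bending f_b = M/S = 937.4 N/mm.
f_max = √(f_v² + f_b²) = √(159.2² + 937.4²) = 950.9 N/mm.
r_n/Ω = (1/2.0) × 0.6 × 490 × (0.707 × 8) = 831.4 N/mm → NOT adequate.

f_max ≈ 951 N/mm; NOT adequate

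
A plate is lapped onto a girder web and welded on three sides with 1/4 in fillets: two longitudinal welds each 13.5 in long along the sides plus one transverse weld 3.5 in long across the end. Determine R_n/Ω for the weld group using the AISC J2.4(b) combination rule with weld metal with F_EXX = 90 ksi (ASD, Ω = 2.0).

t_e = 0.707 × 0.25 = 0.1767 in.
R_nwl = 0.6 × 90 × 0.1767 × 27 = 257.7 kip (longitudinal, 2 welds).
R_nwt = 0.6 × 90 × 0.1767 × 3.5 = 33.41 kip (transverse, base value).
(i) R_nwl + R_nwt = 291.1 kip; (ii) 0.85 R_nwl + 1.5 R_nwt = 269.2 kip.
R_n = max = 291.1 kip [governs: (i)]; R_n/Ω = 145.6 kip.

R_n/Ω ≈ 146 kip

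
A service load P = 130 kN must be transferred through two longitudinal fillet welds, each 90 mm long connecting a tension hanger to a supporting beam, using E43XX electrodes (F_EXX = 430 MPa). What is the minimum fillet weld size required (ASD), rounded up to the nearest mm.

Total weld length L = 180 mm.
Required throat t_e = P × Ω / (0.6 F_EXX × L) = 130 × 2.0 / (0.6 × 430 × 180 × 10⁻³) = 5.599 mm.
Required leg w = t_e / 0.707 = 7.919 mm → use 8 mm.

w = 8 mm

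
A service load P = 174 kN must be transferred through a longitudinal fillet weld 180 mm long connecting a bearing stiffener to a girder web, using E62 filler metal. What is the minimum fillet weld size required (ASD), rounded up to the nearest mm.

E62XX → F_EXX = 620 MPa.
Total weld length L = 180 mm.
Required throat t_e = P × Ω / (0.6 F_EXX × L) = 174 × 2.0 / (0.6 × 620 × 180 × 10⁻³) = 5.197 mm.
Required leg w = t_e / 0.707 = 7.351 mm → use 8 mm.

w = 8 mm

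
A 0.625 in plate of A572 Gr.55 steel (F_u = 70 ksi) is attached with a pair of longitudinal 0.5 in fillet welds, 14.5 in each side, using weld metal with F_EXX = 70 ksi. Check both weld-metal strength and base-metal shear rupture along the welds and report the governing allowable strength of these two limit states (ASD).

R_n/Ω ≈ 215 kips (weld metal governs)

t_e = 0.707 × 0.5 = 0.3535 in; L = 29 in.
Weld metal: R_n/Ω = (1/2.0) × 0.6 × 70 × 0.3535 × 29 = 215.3 kips.
Base metal (shear rupture): R_n/Ω = (1/2.0) × 0.6 × 70 × 0.625 × 29 = 380.6 kips.
Governing: weld metal.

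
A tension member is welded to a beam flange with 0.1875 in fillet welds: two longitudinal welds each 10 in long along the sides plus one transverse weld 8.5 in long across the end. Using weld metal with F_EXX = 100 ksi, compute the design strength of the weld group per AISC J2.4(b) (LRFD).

φR_n ≈ 177 kip

t_e = 0.707 × 0.1875 = 0.1326 in.
R_nwl = 0.6 × 100 × 0.1326 × 20 = 159.1 kip (longitudinal, 2 welds).
R_nwt = 0.6 × 100 × 0.1326 × 8.5 = 67.61 kip (transverse, base value).
(i) R_nwl + R_nwt = 226.7 kip; (ii) 0.85 R_nwl + 1.5 R_nwt = 236.6 kip.
R_n = max = 236.6 kip [governs: (ii)]; φR_n = 177.5 kip.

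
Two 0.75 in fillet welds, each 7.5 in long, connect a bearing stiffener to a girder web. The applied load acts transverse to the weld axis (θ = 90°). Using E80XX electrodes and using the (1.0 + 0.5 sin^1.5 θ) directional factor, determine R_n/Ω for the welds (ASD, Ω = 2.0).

E80XX → F_EXX = 80 ksi.
t_e = 0.707 × 0.75 = 0.5302 in; A_we = 0.5302 × 15 = 7.954 in².
Directional factor: 1.0 + 0.5 sin^1.5(90°) = 1.5.
F_nw = 0.6 × 80 × 1.5 = 72 ksi.
R_n/Ω = (72 × 7.954) / 2.0 = 286.3 kip.

R_n/Ω ≈ 286 kip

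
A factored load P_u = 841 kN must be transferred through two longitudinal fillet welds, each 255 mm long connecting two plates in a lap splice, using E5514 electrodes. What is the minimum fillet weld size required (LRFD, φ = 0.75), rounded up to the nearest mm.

w = 10 mm

E55XX → F_EXX = 550 MPa.
Total weld length L = 510 mm.
Required throat t_e = P_u / (φ × 0.6 F_EXX × L) = 841 / (0.75 × 0.6 × 550 × 510 × 10⁻³) = 6.663 mm.
Required leg w = t_e / 0.707 = 9.424 mm → use 10 mm.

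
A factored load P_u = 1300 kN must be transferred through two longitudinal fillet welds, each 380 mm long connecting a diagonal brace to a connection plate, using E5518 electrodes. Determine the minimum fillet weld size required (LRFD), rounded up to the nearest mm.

w = 10 mm

E55XX → F_EXX = 550 MPa.
Total weld length L = 760 mm.
Required throat t_e = P_u / (φ × 0.6 F_EXX × L) = 1300 / (0.75 × 0.6 × 550 × 760 × 10⁻³) = 6.911 mm.
Required leg w = t_e / 0.707 = 9.775 mm → use 10 mm.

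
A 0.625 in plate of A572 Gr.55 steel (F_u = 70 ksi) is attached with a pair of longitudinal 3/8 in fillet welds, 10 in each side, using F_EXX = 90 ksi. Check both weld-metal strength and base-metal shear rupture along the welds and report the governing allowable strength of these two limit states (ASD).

R_n/Ω ≈ 143 kips (weld metal governs)

t_e = 0.707 × 0.375 = 0.2651 in; L = 20 in.
Weld metal: R_n/Ω = (1/2.0) × 0.6 × 90 × 0.2651 × 20 = 143.2 kips.
Base metal (shear rupture): R_n/Ω = (1/2.0) × 0.6 × 70 × 0.625 × 20 = 262.5 kips.
Governing: weld metal.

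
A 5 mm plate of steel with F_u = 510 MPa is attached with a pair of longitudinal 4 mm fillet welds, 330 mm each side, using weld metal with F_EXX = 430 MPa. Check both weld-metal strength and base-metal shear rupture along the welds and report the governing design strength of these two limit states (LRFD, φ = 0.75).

φR_n ≈ 361 kN (weld metal governs)

t_e = 0.707 × 4 = 2.828 mm; L = 660 mm.
Weld metal: φR_n = 0.75 × 0.6 × 430 × 2.828 × 660 × 10⁻³ = 361.2 kN.
Base metal (shear rupture): φR_n = 0.75 × 0.6 × 510 × 5 × 660 × 10⁻³ = 757.4 kN.
Governing: weld metal.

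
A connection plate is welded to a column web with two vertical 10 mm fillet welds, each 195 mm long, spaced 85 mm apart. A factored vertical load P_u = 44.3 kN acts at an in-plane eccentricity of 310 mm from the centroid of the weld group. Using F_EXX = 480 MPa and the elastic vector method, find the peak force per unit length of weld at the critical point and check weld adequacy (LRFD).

f_max ≈ 805 N/mm; adequate

Total weld length L_w = 390 mm. Treat welds as unit-width lines.
Polar moment about centroid: J = 2[d³/12 + d(b/2)²] = 2[195³/12 + 195×42.5²] = 1940000 mm³.
Direct shear f_v = P/L_w = 44.3×10³ / 390 = 113.6 N/mm (vertical).
Torsion M = P·e = 44.3×10³ × 310 = 13733000 N·mm.
Critical point at (x, y) = (42.5, 97.5) from centroid. f_tx = M·y/J = 690.1 N/mm; f_ty = M·x/J = 300.8 N/mm.
Resultant f_max = √[f_tx² + (f_v + f_ty)²] = √[690.1² + (113.6 + 300.8)²] = 805 N/mm.
Capacity per unit length: φr_n = 0.75 × 0.6 × 480 × (0.707 × 10) = 1527 N/mm.
805 ≤ 1527 → adequate.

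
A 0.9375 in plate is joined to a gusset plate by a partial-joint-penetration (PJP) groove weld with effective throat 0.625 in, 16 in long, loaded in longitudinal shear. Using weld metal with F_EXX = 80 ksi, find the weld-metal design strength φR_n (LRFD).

Effective throat (given) t_e = 0.625 in.
A_we = 0.625 × 16 = 10 in².
F_nw = 0.6 F_EXX = 48 ksi.
φR_n = 0.75 × 48 × 10 = 360 kip.

φR_n ≈ 360 kip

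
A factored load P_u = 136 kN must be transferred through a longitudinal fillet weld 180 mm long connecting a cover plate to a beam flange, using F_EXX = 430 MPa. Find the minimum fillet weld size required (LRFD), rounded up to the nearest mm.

Total weld length L = 180 mm.
Required throat t_e = P_u / (φ × 0.6 F_EXX × L) = 136 / (0.75 × 0.6 × 430 × 180 × 10⁻³) = 3.905 mm.
Required leg w = t_e / 0.707 = 5.523 mm → use 6 mm.

w = 6 mm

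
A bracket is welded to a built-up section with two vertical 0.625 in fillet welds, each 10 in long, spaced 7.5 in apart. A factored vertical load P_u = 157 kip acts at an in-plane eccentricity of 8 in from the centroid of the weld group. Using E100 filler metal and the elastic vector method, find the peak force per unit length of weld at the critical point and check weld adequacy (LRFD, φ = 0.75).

E100XX → F_EXX = 100 ksi.
Total weld length L_w = 20 in. Treat welds as unit-width lines.
Polar moment about centroid: J = 2[d³/12 + d(b/2)²] = 2[10³/12 + 10×3.75²] = 447.9 in³.
Direct shear f_v = P/L_w = 157 / 20 = 7.85 kip/in (vertical).
Torsion M = P·e = 157 × 8 = 1256 kip·in.
Critical point at (x, y) = (3.75, 5) from centroid. f_tx = M·y/J = 14.02 kip/in; f_ty = M·x/J = 10.52 kip/in.
Resultant f_max = √[f_tx² + (f_v + f_ty)²] = √[14.02² + (7.85 + 10.52)²] = 23.11 kip/in.
Capacity per unit length: φr_n = 0.75 × 0.6 × 100 × (0.707 × 0.625) = 19.88 kip/in.
23.11 > 19.88 → NOT adequate.

f_max ≈ 23.1 kip/in; NOT adequate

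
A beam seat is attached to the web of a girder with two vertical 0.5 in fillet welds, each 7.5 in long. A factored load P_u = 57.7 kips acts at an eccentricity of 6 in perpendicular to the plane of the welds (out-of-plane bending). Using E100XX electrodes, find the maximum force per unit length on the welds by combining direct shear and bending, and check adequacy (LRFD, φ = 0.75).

E100XX → F_EXX = 100 ksi.
L_w = 2 × 7.5 = 15 in; section modulus (unit throat) S = 2 × L²/6 = 18.75 in².
Direct shear f_v = P/L_w = 57.7/15 = 3.847 kip/in.
Moment M = P × e = 57.7 × 6 = 346.2 kip·in; bending f_b = M/S = 18.46 kip/in.
f_max = √(f_v² + f_b²) = √(3.847² + 18.46²) = 18.86 kip/in.
φr_n = 0.75 × 0.6 × 100 × (0.707 × 0.5) = 15.91 kip/in → NOT adequate.

f_max ≈ 18.9 kip/in; NOT adequate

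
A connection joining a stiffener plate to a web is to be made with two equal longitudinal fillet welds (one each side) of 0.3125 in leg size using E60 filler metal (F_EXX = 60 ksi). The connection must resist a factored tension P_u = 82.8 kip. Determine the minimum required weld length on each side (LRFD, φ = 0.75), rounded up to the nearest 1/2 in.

Throat t_e = 0.707 × 0.3125 = 0.2209 in.
φr_n = 0.75 × 0.6 × 60 × 0.2209 = 5.965 kip/in.
L_req = P_u / φr_n = 82.8 / 5.965 = 13.88 in total.
Per side: 13.88 / 2 = 6.94 in.
Round up → use L = 7 in on each side.

L = 7 in on each side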